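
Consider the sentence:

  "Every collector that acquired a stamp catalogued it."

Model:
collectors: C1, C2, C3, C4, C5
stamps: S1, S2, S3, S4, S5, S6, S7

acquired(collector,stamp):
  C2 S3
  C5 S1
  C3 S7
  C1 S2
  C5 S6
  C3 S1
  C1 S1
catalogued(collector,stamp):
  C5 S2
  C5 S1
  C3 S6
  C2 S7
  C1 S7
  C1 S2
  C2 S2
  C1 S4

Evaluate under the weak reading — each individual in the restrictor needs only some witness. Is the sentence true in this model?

False

"it" takes "a stamp" as antecedent — a donkey pronoun bound across the clause boundary.
Weak reading: every collector c with some acquired-stamp has at least one acquired-stamp s such that catalogued(c,s).
Per collector: C1:✓  C2:✗  C3:✗  C5:✓
C2 has no witness among its acquired-stamps.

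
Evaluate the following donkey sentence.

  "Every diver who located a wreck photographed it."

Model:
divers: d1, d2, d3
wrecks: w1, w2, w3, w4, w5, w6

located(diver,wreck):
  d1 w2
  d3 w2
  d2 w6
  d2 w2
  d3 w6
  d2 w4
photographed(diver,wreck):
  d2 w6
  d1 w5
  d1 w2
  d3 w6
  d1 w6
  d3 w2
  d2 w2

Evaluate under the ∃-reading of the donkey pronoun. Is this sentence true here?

"it" takes "a wreck" as antecedent — a donkey pronoun bound across the clause boundary.
Weak reading: every diver d with some located-wreck has at least one located-wreck w such that photographed(d,w).
Per diver: d1:✓  d2:✓  d3:✓
Every diver in the restrictor has a witness.

True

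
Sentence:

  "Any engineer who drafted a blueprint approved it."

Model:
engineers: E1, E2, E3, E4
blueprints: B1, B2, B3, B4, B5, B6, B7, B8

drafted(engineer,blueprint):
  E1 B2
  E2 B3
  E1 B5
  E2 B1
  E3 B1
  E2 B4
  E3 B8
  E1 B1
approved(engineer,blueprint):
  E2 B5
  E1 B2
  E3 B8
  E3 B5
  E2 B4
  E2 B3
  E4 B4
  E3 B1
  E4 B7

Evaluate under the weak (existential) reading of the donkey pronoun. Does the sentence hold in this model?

"it" takes "a blueprint" as antecedent — a donkey pronoun bound across the clause boundary.
Weak reading: every engineer e with some drafted-blueprint has at least one drafted-blueprint b such that approved(e,b).
Per engineer: E1:✓  E2:✓  E3:✓
Every engineer in the restrictor has a witness.

True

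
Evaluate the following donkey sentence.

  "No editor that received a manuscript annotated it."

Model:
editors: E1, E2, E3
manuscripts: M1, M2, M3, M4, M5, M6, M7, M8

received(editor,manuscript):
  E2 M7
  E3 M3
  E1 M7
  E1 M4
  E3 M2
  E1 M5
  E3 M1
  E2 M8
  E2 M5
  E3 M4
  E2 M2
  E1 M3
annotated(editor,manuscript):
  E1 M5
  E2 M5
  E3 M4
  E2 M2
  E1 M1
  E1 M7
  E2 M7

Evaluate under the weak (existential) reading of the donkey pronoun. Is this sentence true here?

"it" takes "a manuscript" as antecedent — a donkey pronoun bound across the clause boundary.
Truth condition: for no (e,m) with received(e,m) does annotated(e,m) hold.
Restrictor pairs — does the scope hold? (E1,M3):fails  (E1,M4):fails  (E1,M5):holds  (E1,M7):holds  (E2,M2):holds  (E2,M5):holds  (E2,M7):holds  (E2,M8):fails  (E3,M1):fails  (E3,M2):fails  (E3,M3):fails  (E3,M4):holds
Scope holds for 6 pair(s), so the sentence is false.

False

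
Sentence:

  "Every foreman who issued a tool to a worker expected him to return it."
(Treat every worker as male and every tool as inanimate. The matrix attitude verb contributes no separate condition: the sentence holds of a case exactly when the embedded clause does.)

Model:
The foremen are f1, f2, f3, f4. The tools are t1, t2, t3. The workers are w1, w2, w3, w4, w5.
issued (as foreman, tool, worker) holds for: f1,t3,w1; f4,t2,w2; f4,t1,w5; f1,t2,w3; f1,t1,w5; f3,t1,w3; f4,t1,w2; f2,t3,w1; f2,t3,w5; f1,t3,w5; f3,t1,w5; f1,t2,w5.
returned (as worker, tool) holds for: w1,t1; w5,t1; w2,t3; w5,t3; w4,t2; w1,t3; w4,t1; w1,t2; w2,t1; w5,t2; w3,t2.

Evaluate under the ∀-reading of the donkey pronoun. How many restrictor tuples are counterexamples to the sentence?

2

"him" takes "a worker" as antecedent and "it" takes "a tool"; both are donkey pronouns co-varying with the restrictor.
Strong reading: for every (f,t,w) with issued(f,t,w), returned(w,t).
Restrictor triples: (f1,t1,w5)→returned(w5,t1) ✓  (f1,t2,w3)→returned(w3,t2) ✓  (f1,t2,w5)→returned(w5,t2) ✓  (f1,t3,w1)→returned(w1,t3) ✓  (f1,t3,w5)→returned(w5,t3) ✓  (f2,t3,w1)→returned(w1,t3) ✓  (f2,t3,w5)→returned(w5,t3) ✓  (f3,t1,w3)→returned(w3,t1) ✗  (f3,t1,w5)→returned(w5,t1) ✓  (f4,t1,w2)→returned(w2,t1) ✓  (f4,t1,w5)→returned(w5,t1) ✓  (f4,t2,w2)→returned(w2,t2) ✗
Counterexamples (restrictor triples failing the scope): 2.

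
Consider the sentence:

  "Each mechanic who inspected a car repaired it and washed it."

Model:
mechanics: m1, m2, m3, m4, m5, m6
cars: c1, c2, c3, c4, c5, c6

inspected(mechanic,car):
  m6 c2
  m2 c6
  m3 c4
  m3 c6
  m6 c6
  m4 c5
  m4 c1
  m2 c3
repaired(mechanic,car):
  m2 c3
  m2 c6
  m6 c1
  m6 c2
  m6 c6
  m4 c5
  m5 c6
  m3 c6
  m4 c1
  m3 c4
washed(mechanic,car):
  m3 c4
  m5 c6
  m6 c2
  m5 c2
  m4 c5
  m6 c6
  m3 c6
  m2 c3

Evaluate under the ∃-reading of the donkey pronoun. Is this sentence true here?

"it" takes "a car" as antecedent — a donkey pronoun bound across the clause boundary.
Weak reading: every mechanic m with some inspected-car has at least one inspected-car c such that repaired(m,c) ∧ washed(m,c).
Per mechanic: m2:✓  m3:✓  m4:✓  m6:✓
Every mechanic in the restrictor has a witness.

True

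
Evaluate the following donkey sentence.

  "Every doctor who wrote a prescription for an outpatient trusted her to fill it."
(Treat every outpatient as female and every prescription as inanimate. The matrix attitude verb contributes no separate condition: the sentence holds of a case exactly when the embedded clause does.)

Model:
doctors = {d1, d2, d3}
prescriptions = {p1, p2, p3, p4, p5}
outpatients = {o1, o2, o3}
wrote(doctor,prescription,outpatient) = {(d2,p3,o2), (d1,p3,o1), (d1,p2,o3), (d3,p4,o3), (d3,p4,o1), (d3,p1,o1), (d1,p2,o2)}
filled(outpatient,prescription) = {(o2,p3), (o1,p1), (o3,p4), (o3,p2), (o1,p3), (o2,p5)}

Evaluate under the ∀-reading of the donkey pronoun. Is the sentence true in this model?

False

"her" takes "an outpatient" as antecedent and "it" takes "a prescription"; both are donkey pronouns co-varying with the restrictor.
Strong reading: for every (d,p,o) with wrote(d,p,o), filled(o,p).
Restrictor triples: (d1,p2,o2)→filled(o2,p2) ✗  (d1,p2,o3)→filled(o3,p2) ✓  (d1,p3,o1)→filled(o1,p3) ✓  (d2,p3,o2)→filled(o2,p3) ✓  (d3,p1,o1)→filled(o1,p1) ✓  (d3,p4,o1)→filled(o1,p4) ✗  (d3,p4,o3)→filled(o3,p4) ✓
Counterexample: (d1,p2,o2) — filled(o2,p2) does not hold.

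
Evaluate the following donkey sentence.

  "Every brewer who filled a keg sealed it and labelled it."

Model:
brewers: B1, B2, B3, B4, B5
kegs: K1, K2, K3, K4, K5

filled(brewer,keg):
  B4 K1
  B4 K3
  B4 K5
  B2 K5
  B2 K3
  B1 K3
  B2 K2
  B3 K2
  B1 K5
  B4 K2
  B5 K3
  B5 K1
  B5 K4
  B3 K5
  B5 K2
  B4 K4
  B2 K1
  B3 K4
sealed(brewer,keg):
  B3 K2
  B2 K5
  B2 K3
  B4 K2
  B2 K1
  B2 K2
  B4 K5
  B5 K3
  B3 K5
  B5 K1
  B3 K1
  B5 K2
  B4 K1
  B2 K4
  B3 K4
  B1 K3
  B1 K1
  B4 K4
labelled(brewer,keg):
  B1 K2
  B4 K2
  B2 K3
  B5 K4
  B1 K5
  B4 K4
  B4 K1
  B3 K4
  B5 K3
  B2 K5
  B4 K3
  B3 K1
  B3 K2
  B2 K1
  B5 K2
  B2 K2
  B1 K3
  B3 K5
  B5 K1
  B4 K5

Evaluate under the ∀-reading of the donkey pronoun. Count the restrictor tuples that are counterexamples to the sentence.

"it" takes "a keg" as antecedent — a donkey pronoun bound across the clause boundary.
Strong reading: for every (b,k) with filled(b,k), sealed(b,k) ∧ labelled(b,k).
Restrictor pairs: (B1,K3) ✓  (B1,K5) ✗  (B2,K1) ✓  (B2,K2) ✓  (B2,K3) ✓  (B2,K5) ✓  (B3,K2) ✓  (B3,K4) ✓  (B3,K5) ✓  (B4,K1) ✓  (B4,K2) ✓  (B4,K3) ✗  (B4,K4) ✓  (B4,K5) ✓  (B5,K1) ✓  (B5,K2) ✓  (B5,K3) ✓  (B5,K4) ✗
Counterexamples (restrictor pairs failing the scope): 3.

3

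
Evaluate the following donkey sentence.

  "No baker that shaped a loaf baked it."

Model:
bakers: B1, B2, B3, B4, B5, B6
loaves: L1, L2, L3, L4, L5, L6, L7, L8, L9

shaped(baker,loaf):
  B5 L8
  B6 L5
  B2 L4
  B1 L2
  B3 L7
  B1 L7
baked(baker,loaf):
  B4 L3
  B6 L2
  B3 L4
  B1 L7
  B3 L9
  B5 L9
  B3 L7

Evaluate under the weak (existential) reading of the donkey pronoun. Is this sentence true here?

False

"it" takes "a loaf" as antecedent — a donkey pronoun bound across the clause boundary.
Truth condition: for no (b,l) with shaped(b,l) does baked(b,l) hold.
Restrictor pairs — does the scope hold? (B1,L2):fails  (B1,L7):holds  (B2,L4):fails  (B3,L7):holds  (B5,L8):fails  (B6,L5):fails
Scope holds for 2 pair(s), so the sentence is false.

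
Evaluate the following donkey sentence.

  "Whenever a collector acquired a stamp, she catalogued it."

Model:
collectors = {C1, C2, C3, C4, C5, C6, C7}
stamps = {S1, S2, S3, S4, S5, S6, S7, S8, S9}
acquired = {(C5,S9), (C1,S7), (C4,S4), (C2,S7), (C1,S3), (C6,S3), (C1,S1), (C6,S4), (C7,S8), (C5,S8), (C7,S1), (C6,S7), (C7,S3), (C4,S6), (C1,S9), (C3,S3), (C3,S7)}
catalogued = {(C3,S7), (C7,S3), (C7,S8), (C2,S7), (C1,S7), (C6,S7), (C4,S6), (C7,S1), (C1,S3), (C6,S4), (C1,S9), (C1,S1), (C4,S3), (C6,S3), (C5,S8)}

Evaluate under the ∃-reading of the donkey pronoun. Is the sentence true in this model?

True

"it" takes "a stamp" as antecedent — a donkey pronoun bound across the clause boundary.
Weak reading: every collector c with some acquired-stamp has at least one acquired-stamp s such that catalogued(c,s).
Per collector: C1:✓  C2:✓  C3:✓  C4:✓  C5:✓  C6:✓  C7:✓
Every collector in the restrictor has a witness.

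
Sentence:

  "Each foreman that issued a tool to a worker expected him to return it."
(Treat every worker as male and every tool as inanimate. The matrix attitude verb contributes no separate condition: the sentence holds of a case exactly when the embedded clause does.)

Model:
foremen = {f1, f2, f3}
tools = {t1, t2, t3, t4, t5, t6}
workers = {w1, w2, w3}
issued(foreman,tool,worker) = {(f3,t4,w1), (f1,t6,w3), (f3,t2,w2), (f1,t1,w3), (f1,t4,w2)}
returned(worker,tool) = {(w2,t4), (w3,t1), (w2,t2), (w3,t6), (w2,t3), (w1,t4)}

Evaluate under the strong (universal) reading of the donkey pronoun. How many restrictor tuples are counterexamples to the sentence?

0

"him" takes "a worker" as antecedent and "it" takes "a tool"; both are donkey pronouns co-varying with the restrictor.
Strong reading: for every (f,t,w) with issued(f,t,w), returned(w,t).
Restrictor triples: (f1,t1,w3)→returned(w3,t1) ✓  (f1,t4,w2)→returned(w2,t4) ✓  (f1,t6,w3)→returned(w3,t6) ✓  (f3,t2,w2)→returned(w2,t2) ✓  (f3,t4,w1)→returned(w1,t4) ✓
Counterexamples (restrictor triples failing the scope): 0.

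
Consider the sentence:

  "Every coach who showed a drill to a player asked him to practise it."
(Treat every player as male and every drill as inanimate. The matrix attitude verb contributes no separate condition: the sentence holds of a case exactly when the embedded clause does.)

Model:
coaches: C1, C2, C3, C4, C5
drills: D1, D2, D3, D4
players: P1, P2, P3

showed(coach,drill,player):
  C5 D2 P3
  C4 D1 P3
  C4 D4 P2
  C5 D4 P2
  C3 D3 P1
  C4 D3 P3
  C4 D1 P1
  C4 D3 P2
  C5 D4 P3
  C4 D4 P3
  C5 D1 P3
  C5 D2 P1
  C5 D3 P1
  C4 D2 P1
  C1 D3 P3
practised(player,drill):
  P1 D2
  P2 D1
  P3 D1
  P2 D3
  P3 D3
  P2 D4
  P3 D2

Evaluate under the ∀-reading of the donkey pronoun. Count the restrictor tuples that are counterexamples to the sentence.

5

"him" takes "a player" as antecedent and "it" takes "a drill"; both are donkey pronouns co-varying with the restrictor.
Strong reading: for every (c,d,p) with showed(c,d,p), practised(p,d).
Restrictor triples: (C1,D3,P3)→practised(P3,D3) ✓  (C3,D3,P1)→practised(P1,D3) ✗  (C4,D1,P1)→practised(P1,D1) ✗  (C4,D1,P3)→practised(P3,D1) ✓  (C4,D2,P1)→practised(P1,D2) ✓  (C4,D3,P2)→practised(P2,D3) ✓  (C4,D3,P3)→practised(P3,D3) ✓  (C4,D4,P2)→practised(P2,D4) ✓  (C4,D4,P3)→practised(P3,D4) ✗  (C5,D1,P3)→practised(P3,D1) ✓  (C5,D2,P1)→practised(P1,D2) ✓  (C5,D2,P3)→practised(P3,D2) ✓  (C5,D3,P1)→practised(P1,D3) ✗  (C5,D4,P2)→practised(P2,D4) ✓  (C5,D4,P3)→practised(P3,D4) ✗
Counterexamples (restrictor triples failing the scope): 5.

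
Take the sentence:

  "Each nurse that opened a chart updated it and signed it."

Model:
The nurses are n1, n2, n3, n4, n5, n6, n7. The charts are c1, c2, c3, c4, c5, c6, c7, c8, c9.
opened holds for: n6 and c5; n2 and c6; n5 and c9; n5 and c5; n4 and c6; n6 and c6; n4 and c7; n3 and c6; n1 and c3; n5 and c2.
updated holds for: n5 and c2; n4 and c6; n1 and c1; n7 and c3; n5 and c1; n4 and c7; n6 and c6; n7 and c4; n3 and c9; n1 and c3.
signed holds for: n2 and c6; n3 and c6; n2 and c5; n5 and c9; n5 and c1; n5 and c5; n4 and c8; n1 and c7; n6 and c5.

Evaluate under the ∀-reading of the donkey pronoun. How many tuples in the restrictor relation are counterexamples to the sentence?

"it" takes "a chart" as antecedent — a donkey pronoun bound across the clause boundary.
Strong reading: for every (n,c) with opened(n,c), updated(n,c) ∧ signed(n,c).
Restrictor pairs: (n1,c3) ✗  (n2,c6) ✗  (n3,c6) ✗  (n4,c6) ✗  (n4,c7) ✗  (n5,c2) ✗  (n5,c5) ✗  (n5,c9) ✗  (n6,c5) ✗  (n6,c6) ✗
Counterexamples (restrictor pairs failing the scope): 10.

10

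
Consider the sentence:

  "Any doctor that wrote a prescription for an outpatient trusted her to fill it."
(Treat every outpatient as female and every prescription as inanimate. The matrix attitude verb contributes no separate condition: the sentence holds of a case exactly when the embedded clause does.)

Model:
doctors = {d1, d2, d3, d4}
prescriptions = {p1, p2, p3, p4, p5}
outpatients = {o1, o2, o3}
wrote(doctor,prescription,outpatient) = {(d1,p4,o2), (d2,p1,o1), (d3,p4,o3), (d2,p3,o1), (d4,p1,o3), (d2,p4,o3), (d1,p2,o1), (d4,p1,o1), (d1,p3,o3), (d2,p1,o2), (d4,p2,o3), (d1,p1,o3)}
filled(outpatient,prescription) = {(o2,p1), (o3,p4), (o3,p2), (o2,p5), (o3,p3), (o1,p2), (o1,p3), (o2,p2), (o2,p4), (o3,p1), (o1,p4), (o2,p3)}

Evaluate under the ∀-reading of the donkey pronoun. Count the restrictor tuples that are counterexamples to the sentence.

"her" takes "an outpatient" as antecedent and "it" takes "a prescription"; both are donkey pronouns co-varying with the restrictor.
Strong reading: for every (d,p,o) with wrote(d,p,o), filled(o,p).
Restrictor triples: (d1,p1,o3)→filled(o3,p1) ✓  (d1,p2,o1)→filled(o1,p2) ✓  (d1,p3,o3)→filled(o3,p3) ✓  (d1,p4,o2)→filled(o2,p4) ✓  (d2,p1,o1)→filled(o1,p1) ✗  (d2,p1,o2)→filled(o2,p1) ✓  (d2,p3,o1)→filled(o1,p3) ✓  (d2,p4,o3)→filled(o3,p4) ✓  (d3,p4,o3)→filled(o3,p4) ✓  (d4,p1,o1)→filled(o1,p1) ✗  (d4,p1,o3)→filled(o3,p1) ✓  (d4,p2,o3)→filled(o3,p2) ✓
Counterexamples (restrictor triples failing the scope): 2.

2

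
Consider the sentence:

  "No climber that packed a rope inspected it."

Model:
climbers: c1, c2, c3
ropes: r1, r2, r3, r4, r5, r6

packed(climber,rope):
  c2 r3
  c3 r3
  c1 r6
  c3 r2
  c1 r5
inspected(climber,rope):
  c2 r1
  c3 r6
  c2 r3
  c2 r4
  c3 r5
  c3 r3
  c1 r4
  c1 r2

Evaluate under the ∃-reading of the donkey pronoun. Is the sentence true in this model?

False

"it" takes "a rope" as antecedent — a donkey pronoun bound across the clause boundary.
Truth condition: for no (c,r) with packed(c,r) does inspected(c,r) hold.
Restrictor pairs — does the scope hold? (c1,r5):fails  (c1,r6):fails  (c2,r3):holds  (c3,r2):fails  (c3,r3):holds
Scope holds for 2 pair(s), so the sentence is false.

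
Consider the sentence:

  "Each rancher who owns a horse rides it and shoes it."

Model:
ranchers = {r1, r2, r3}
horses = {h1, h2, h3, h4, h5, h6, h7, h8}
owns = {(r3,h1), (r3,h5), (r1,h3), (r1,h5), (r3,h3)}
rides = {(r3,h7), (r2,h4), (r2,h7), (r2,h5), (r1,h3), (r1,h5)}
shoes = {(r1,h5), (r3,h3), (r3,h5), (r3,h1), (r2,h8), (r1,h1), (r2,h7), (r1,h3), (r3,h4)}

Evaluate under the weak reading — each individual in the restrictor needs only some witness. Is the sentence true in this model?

"it" takes "a horse" as antecedent — a donkey pronoun bound across the clause boundary.
Weak reading: every rancher r with some owns-horse has at least one owns-horse h such that rides(r,h) ∧ shoes(r,h).
Per rancher: r1:✓  r3:✗
r3 has no witness among its owns-horses.

False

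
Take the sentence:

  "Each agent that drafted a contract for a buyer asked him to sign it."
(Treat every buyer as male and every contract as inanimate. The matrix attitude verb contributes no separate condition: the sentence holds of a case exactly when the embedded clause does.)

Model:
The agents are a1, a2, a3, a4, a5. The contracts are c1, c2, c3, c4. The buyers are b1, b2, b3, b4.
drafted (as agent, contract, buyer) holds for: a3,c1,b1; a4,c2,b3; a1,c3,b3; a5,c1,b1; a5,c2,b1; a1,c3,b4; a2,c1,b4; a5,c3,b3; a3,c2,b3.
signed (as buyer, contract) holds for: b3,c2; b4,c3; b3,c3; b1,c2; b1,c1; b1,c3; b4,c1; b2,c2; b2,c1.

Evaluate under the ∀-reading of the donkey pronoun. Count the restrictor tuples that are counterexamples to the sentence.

0

"him" takes "a buyer" as antecedent and "it" takes "a contract"; both are donkey pronouns co-varying with the restrictor.
Strong reading: for every (a,c,b) with drafted(a,c,b), signed(b,c).
Restrictor triples: (a1,c3,b3)→signed(b3,c3) ✓  (a1,c3,b4)→signed(b4,c3) ✓  (a2,c1,b4)→signed(b4,c1) ✓  (a3,c1,b1)→signed(b1,c1) ✓  (a3,c2,b3)→signed(b3,c2) ✓  (a4,c2,b3)→signed(b3,c2) ✓  (a5,c1,b1)→signed(b1,c1) ✓  (a5,c2,b1)→signed(b1,c2) ✓  (a5,c3,b3)→signed(b3,c3) ✓
Counterexamples (restrictor triples failing the scope): 0.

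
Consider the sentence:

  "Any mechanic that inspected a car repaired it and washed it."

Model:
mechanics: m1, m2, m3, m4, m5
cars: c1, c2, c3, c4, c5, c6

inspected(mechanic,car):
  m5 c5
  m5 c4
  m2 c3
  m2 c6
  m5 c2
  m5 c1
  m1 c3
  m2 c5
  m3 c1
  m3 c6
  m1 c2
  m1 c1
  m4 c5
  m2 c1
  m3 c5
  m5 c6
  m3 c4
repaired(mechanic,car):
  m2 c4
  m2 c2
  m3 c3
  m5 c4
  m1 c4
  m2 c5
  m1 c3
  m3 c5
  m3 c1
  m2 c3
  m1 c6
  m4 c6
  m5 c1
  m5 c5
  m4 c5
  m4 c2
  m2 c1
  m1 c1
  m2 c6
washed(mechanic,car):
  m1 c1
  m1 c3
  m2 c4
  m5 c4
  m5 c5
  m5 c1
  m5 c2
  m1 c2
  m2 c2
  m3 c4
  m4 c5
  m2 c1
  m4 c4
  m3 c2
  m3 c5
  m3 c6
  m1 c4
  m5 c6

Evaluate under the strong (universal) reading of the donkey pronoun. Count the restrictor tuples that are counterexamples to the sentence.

"it" takes "a car" as antecedent — a donkey pronoun bound across the clause boundary.
Strong reading: for every (m,c) with inspected(m,c), repaired(m,c) ∧ washed(m,c).
Restrictor pairs: (m1,c1) ✓  (m1,c2) ✗  (m1,c3) ✓  (m2,c1) ✓  (m2,c3) ✗  (m2,c5) ✗  (m2,c6) ✗  (m3,c1) ✗  (m3,c4) ✗  (m3,c5) ✓  (m3,c6) ✗  (m4,c5) ✓  (m5,c1) ✓  (m5,c2) ✗  (m5,c4) ✓  (m5,c5) ✓  (m5,c6) ✗
Counterexamples (restrictor pairs failing the scope): 9.

9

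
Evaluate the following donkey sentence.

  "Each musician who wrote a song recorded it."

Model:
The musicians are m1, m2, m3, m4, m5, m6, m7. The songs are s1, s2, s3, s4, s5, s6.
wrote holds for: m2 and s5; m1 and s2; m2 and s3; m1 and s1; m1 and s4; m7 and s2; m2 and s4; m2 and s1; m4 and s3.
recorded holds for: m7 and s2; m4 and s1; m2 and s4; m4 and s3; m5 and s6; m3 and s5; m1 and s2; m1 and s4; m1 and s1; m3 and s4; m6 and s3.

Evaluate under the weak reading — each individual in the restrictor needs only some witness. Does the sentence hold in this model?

"it" takes "a song" as antecedent — a donkey pronoun bound across the clause boundary.
Weak reading: every musician m with some wrote-song has at least one wrote-song s such that recorded(m,s).
Per musician: m1:✓  m2:✓  m4:✓  m7:✓
Every musician in the restrictor has a witness.

True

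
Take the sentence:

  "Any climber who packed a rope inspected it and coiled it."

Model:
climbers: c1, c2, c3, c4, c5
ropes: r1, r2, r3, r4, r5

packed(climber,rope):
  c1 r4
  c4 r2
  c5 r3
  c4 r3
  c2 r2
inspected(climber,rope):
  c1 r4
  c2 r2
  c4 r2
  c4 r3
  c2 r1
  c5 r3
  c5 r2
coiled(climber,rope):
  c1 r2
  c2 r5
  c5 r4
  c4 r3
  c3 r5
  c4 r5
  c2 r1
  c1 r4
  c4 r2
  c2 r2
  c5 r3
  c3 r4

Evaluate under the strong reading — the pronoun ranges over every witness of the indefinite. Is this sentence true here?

"it" takes "a rope" as antecedent — a donkey pronoun bound across the clause boundary.
Strong reading: for every (c,r) with packed(c,r), inspected(c,r) ∧ coiled(c,r).
Restrictor pairs: (c1,r4) ✓  (c2,r2) ✓  (c4,r2) ✓  (c4,r3) ✓  (c5,r3) ✓
Every restrictor pair satisfies the scope.

True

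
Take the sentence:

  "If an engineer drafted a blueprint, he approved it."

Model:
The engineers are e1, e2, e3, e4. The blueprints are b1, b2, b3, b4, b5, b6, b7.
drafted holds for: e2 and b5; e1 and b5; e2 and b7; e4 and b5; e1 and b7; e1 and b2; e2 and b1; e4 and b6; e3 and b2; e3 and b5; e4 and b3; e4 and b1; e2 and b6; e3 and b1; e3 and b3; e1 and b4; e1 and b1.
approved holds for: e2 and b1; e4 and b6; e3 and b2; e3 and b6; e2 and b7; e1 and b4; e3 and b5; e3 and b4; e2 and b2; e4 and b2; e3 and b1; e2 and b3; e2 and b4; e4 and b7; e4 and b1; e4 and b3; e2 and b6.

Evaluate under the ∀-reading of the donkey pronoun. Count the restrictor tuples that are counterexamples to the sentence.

7

"it" takes "a blueprint" as antecedent — a donkey pronoun bound across the clause boundary.
Strong reading: for every (e,b) with drafted(e,b), approved(e,b).
Restrictor pairs: (e1,b1) ✗  (e1,b2) ✗  (e1,b4) ✓  (e1,b5) ✗  (e1,b7) ✗  (e2,b1) ✓  (e2,b5) ✗  (e2,b6) ✓  (e2,b7) ✓  (e3,b1) ✓  (e3,b2) ✓  (e3,b3) ✗  (e3,b5) ✓  (e4,b1) ✓  (e4,b3) ✓  (e4,b5) ✗  (e4,b6) ✓
Counterexamples (restrictor pairs failing the scope): 7.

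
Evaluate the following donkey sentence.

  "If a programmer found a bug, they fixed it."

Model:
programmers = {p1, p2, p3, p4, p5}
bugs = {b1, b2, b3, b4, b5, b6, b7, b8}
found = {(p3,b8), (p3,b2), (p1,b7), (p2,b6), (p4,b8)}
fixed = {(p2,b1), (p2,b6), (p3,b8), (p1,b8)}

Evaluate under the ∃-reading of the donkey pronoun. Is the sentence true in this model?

False

"it" takes "a bug" as antecedent — a donkey pronoun bound across the clause boundary.
Weak reading: every programmer p with some found-bug has at least one found-bug b such that fixed(p,b).
Per programmer: p1:✗  p2:✓  p3:✓  p4:✗
p1 has no witness among its found-bugs.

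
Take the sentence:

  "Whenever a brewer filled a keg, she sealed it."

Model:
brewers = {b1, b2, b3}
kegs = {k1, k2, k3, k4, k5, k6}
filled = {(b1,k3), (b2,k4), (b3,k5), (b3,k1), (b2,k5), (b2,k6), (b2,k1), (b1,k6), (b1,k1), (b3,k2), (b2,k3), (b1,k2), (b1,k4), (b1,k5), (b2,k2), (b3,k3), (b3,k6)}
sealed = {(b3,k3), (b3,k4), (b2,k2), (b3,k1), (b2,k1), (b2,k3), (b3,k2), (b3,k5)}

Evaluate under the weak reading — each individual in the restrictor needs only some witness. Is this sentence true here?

False

"it" takes "a keg" as antecedent — a donkey pronoun bound across the clause boundary.
Weak reading: every brewer b with some filled-keg has at least one filled-keg k such that sealed(b,k).
Per brewer: b1:✗  b2:✓  b3:✓
b1 has no witness among its filled-kegs.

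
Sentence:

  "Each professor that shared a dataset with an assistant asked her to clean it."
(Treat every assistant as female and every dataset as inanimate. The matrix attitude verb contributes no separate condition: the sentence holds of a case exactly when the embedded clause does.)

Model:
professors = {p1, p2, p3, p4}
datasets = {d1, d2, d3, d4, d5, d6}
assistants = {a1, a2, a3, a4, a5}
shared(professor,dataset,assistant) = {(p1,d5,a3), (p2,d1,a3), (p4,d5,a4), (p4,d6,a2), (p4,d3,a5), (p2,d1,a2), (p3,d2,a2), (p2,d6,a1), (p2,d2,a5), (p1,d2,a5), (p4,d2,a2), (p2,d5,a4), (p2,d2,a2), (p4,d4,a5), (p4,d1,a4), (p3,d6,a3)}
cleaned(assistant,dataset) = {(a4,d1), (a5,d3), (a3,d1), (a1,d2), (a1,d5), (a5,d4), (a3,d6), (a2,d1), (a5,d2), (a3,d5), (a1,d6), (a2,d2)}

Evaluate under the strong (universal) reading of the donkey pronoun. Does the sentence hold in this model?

"her" takes "an assistant" as antecedent and "it" takes "a dataset"; both are donkey pronouns co-varying with the restrictor.
Strong reading: for every (p,d,a) with shared(p,d,a), cleaned(a,d).
Restrictor triples: (p1,d2,a5)→cleaned(a5,d2) ✓  (p1,d5,a3)→cleaned(a3,d5) ✓  (p2,d1,a2)→cleaned(a2,d1) ✓  (p2,d1,a3)→cleaned(a3,d1) ✓  (p2,d2,a2)→cleaned(a2,d2) ✓  (p2,d2,a5)→cleaned(a5,d2) ✓  (p2,d5,a4)→cleaned(a4,d5) ✗  (p2,d6,a1)→cleaned(a1,d6) ✓  (p3,d2,a2)→cleaned(a2,d2) ✓  (p3,d6,a3)→cleaned(a3,d6) ✓  (p4,d1,a4)→cleaned(a4,d1) ✓  (p4,d2,a2)→cleaned(a2,d2) ✓  (p4,d3,a5)→cleaned(a5,d3) ✓  (p4,d4,a5)→cleaned(a5,d4) ✓  (p4,d5,a4)→cleaned(a4,d5) ✗  (p4,d6,a2)→cleaned(a2,d6) ✗
Counterexample: (p2,d5,a4) — cleaned(a4,d5) does not hold.

False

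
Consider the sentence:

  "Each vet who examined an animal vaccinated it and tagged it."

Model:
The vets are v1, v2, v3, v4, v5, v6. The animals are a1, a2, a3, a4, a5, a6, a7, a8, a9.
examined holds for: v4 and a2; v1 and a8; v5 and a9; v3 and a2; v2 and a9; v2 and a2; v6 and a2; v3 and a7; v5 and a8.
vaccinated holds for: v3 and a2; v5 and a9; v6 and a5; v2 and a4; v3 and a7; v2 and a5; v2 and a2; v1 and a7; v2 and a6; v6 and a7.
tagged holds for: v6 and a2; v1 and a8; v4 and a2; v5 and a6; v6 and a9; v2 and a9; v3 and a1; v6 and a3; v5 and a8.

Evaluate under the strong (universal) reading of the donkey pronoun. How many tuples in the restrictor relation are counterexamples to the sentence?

"it" takes "an animal" as antecedent — a donkey pronoun bound across the clause boundary.
Strong reading: for every (v,a) with examined(v,a), vaccinated(v,a) ∧ tagged(v,a).
Restrictor pairs: (v1,a8) ✗  (v2,a2) ✗  (v2,a9) ✗  (v3,a2) ✗  (v3,a7) ✗  (v4,a2) ✗  (v5,a8) ✗  (v5,a9) ✗  (v6,a2) ✗
Counterexamples (restrictor pairs failing the scope): 9.

9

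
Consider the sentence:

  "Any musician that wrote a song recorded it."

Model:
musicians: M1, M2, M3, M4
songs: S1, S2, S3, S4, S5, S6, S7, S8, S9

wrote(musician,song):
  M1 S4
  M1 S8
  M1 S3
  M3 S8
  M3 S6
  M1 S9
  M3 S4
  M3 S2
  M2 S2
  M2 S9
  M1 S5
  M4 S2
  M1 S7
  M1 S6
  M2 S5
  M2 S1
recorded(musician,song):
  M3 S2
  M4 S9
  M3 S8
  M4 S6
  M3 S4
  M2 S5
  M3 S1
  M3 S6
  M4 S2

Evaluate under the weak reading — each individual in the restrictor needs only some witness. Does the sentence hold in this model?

"it" takes "a song" as antecedent — a donkey pronoun bound across the clause boundary.
Weak reading: every musician m with some wrote-song has at least one wrote-song s such that recorded(m,s).
Per musician: M1:✗  M2:✓  M3:✓  M4:✓
M1 has no witness among its wrote-songs.

False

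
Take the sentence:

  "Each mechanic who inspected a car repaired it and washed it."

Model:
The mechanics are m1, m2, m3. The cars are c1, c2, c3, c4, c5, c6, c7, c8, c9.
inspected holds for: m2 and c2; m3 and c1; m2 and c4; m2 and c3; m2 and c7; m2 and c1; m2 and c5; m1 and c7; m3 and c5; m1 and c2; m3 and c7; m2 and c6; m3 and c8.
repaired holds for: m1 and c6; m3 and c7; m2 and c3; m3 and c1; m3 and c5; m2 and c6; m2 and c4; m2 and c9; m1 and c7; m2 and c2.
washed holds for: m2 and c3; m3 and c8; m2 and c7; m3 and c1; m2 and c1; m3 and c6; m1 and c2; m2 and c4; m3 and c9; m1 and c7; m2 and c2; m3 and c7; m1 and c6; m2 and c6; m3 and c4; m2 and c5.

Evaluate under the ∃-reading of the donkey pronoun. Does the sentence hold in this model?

True

"it" takes "a car" as antecedent — a donkey pronoun bound across the clause boundary.
Weak reading: every mechanic m with some inspected-car has at least one inspected-car c such that repaired(m,c) ∧ washed(m,c).
Per mechanic: m1:✓  m2:✓  m3:✓
Every mechanic in the restrictor has a witness.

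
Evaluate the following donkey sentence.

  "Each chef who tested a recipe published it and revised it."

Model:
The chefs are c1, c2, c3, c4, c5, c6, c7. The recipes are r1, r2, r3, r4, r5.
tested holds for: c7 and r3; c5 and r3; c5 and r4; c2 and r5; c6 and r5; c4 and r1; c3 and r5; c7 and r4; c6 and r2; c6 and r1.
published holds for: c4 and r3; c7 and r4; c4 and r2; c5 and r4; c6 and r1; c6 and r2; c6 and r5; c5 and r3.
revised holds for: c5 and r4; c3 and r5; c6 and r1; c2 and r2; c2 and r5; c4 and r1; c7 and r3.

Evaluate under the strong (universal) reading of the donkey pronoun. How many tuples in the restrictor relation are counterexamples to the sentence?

8

"it" takes "a recipe" as antecedent — a donkey pronoun bound across the clause boundary.
Strong reading: for every (c,r) with tested(c,r), published(c,r) ∧ revised(c,r).
Restrictor pairs: (c2,r5) ✗  (c3,r5) ✗  (c4,r1) ✗  (c5,r3) ✗  (c5,r4) ✓  (c6,r1) ✓  (c6,r2) ✗  (c6,r5) ✗  (c7,r3) ✗  (c7,r4) ✗
Counterexamples (restrictor pairs failing the scope): 8.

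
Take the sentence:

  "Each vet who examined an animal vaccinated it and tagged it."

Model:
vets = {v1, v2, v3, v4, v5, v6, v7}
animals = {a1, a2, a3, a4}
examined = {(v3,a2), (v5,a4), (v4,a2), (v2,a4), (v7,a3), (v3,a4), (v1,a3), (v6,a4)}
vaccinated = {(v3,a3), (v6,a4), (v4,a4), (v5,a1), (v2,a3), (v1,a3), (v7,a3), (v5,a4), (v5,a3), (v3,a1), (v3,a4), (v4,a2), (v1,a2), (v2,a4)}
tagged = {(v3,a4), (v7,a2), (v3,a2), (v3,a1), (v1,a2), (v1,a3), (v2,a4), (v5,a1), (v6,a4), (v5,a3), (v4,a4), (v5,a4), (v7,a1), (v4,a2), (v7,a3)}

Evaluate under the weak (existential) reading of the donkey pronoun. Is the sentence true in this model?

True

"it" takes "an animal" as antecedent — a donkey pronoun bound across the clause boundary.
Weak reading: every vet v with some examined-animal has at least one examined-animal a such that vaccinated(v,a) ∧ tagged(v,a).
Per vet: v1:✓  v2:✓  v3:✓  v4:✓  v5:✓  v6:✓  v7:✓
Every vet in the restrictor has a witness.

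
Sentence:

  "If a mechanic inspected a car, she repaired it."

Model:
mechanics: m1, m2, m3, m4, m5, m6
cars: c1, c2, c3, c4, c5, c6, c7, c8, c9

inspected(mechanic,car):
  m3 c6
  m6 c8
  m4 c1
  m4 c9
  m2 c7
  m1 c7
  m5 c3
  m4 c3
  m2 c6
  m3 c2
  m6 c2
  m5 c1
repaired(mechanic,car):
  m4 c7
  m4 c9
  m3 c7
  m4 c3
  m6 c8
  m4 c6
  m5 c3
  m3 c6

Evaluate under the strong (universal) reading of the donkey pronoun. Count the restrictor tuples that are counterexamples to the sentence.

"it" takes "a car" as antecedent — a donkey pronoun bound across the clause boundary.
Strong reading: for every (m,c) with inspected(m,c), repaired(m,c).
Restrictor pairs: (m1,c7) ✗  (m2,c6) ✗  (m2,c7) ✗  (m3,c2) ✗  (m3,c6) ✓  (m4,c1) ✗  (m4,c3) ✓  (m4,c9) ✓  (m5,c1) ✗  (m5,c3) ✓  (m6,c2) ✗  (m6,c8) ✓
Counterexamples (restrictor pairs failing the scope): 7.

7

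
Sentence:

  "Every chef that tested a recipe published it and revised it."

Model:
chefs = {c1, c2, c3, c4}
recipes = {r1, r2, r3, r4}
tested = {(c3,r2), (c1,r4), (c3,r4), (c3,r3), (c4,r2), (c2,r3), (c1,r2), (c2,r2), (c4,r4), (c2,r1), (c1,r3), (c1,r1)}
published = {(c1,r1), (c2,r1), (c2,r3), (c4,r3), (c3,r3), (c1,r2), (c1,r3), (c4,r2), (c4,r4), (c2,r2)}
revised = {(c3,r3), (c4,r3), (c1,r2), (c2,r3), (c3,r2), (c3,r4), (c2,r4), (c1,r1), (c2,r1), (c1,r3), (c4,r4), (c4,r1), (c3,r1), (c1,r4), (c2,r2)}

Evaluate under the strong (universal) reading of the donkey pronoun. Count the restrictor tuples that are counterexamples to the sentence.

"it" takes "a recipe" as antecedent — a donkey pronoun bound across the clause boundary.
Strong reading: for every (c,r) with tested(c,r), published(c,r) ∧ revised(c,r).
Restrictor pairs: (c1,r1) ✓  (c1,r2) ✓  (c1,r3) ✓  (c1,r4) ✗  (c2,r1) ✓  (c2,r2) ✓  (c2,r3) ✓  (c3,r2) ✗  (c3,r3) ✓  (c3,r4) ✗  (c4,r2) ✗  (c4,r4) ✓
Counterexamples (restrictor pairs failing the scope): 4.

4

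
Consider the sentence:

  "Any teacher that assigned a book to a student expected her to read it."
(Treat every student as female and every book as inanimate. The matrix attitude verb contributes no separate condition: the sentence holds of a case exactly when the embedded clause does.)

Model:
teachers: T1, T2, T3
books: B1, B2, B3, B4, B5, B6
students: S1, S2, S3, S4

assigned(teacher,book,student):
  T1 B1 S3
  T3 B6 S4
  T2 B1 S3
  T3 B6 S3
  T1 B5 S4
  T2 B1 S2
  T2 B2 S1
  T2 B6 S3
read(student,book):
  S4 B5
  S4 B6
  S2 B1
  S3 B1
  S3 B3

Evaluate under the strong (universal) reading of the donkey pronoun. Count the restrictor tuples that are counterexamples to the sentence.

"her" takes "a student" as antecedent and "it" takes "a book"; both are donkey pronouns co-varying with the restrictor.
Strong reading: for every (t,b,s) with assigned(t,b,s), read(s,b).
Restrictor triples: (T1,B1,S3)→read(S3,B1) ✓  (T1,B5,S4)→read(S4,B5) ✓  (T2,B1,S2)→read(S2,B1) ✓  (T2,B1,S3)→read(S3,B1) ✓  (T2,B2,S1)→read(S1,B2) ✗  (T2,B6,S3)→read(S3,B6) ✗  (T3,B6,S3)→read(S3,B6) ✗  (T3,B6,S4)→read(S4,B6) ✓
Counterexamples (restrictor triples failing the scope): 3.

3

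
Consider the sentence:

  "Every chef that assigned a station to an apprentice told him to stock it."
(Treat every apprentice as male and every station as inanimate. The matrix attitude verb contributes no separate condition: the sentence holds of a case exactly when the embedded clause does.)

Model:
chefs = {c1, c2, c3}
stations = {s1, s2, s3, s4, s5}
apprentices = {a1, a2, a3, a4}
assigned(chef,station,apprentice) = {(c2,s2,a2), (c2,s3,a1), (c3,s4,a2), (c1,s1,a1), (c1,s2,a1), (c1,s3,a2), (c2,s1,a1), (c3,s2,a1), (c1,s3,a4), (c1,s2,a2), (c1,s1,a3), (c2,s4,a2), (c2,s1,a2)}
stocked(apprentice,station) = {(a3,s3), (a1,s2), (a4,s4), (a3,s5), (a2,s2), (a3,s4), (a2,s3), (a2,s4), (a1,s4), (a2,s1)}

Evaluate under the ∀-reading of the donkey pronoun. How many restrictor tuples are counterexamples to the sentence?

"him" takes "an apprentice" as antecedent and "it" takes "a station"; both are donkey pronouns co-varying with the restrictor.
Strong reading: for every (c,s,a) with assigned(c,s,a), stocked(a,s).
Restrictor triples: (c1,s1,a1)→stocked(a1,s1) ✗  (c1,s1,a3)→stocked(a3,s1) ✗  (c1,s2,a1)→stocked(a1,s2) ✓  (c1,s2,a2)→stocked(a2,s2) ✓  (c1,s3,a2)→stocked(a2,s3) ✓  (c1,s3,a4)→stocked(a4,s3) ✗  (c2,s1,a1)→stocked(a1,s1) ✗  (c2,s1,a2)→stocked(a2,s1) ✓  (c2,s2,a2)→stocked(a2,s2) ✓  (c2,s3,a1)→stocked(a1,s3) ✗  (c2,s4,a2)→stocked(a2,s4) ✓  (c3,s2,a1)→stocked(a1,s2) ✓  (c3,s4,a2)→stocked(a2,s4) ✓
Counterexamples (restrictor triples failing the scope): 5.

5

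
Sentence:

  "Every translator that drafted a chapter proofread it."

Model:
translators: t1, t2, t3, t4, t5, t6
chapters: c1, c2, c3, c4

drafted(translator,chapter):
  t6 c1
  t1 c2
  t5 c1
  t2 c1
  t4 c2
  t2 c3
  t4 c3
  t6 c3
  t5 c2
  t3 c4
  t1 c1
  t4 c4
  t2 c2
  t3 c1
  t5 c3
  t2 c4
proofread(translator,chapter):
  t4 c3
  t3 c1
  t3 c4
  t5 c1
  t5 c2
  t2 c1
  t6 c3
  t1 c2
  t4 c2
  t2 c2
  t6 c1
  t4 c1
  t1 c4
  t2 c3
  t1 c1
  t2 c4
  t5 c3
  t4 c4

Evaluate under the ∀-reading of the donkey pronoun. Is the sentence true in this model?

True

"it" takes "a chapter" as antecedent — a donkey pronoun bound across the clause boundary.
Strong reading: for every (t,c) with drafted(t,c), proofread(t,c).
Restrictor pairs: (t1,c1) ✓  (t1,c2) ✓  (t2,c1) ✓  (t2,c2) ✓  (t2,c3) ✓  (t2,c4) ✓  (t3,c1) ✓  (t3,c4) ✓  (t4,c2) ✓  (t4,c3) ✓  (t4,c4) ✓  (t5,c1) ✓  (t5,c2) ✓  (t5,c3) ✓  (t6,c1) ✓  (t6,c3) ✓
Every restrictor pair satisfies the scope.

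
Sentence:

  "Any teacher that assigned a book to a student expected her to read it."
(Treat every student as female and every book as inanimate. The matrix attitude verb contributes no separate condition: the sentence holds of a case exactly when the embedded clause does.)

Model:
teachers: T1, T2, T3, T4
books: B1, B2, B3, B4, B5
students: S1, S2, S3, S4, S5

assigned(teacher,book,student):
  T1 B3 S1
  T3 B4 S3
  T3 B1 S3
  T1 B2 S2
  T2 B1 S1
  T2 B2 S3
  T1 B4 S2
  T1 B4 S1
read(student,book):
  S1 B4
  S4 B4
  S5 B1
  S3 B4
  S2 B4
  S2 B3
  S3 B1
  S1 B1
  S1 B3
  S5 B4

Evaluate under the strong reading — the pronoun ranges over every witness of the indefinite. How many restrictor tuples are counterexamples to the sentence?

2

"her" takes "a student" as antecedent and "it" takes "a book"; both are donkey pronouns co-varying with the restrictor.
Strong reading: for every (t,b,s) with assigned(t,b,s), read(s,b).
Restrictor triples: (T1,B2,S2)→read(S2,B2) ✗  (T1,B3,S1)→read(S1,B3) ✓  (T1,B4,S1)→read(S1,B4) ✓  (T1,B4,S2)→read(S2,B4) ✓  (T2,B1,S1)→read(S1,B1) ✓  (T2,B2,S3)→read(S3,B2) ✗  (T3,B1,S3)→read(S3,B1) ✓  (T3,B4,S3)→read(S3,B4) ✓
Counterexamples (restrictor triples failing the scope): 2.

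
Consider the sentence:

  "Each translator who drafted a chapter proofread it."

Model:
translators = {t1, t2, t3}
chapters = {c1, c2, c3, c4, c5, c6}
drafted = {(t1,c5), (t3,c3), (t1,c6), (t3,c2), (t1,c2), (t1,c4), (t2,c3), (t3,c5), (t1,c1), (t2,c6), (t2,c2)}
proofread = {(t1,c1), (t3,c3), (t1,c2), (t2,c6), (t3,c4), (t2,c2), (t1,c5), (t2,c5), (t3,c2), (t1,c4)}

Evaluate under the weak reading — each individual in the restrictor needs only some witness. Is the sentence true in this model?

True

"it" takes "a chapter" as antecedent — a donkey pronoun bound across the clause boundary.
Weak reading: every translator t with some drafted-chapter has at least one drafted-chapter c such that proofread(t,c).
Per translator: t1:✓  t2:✓  t3:✓
Every translator in the restrictor has a witness.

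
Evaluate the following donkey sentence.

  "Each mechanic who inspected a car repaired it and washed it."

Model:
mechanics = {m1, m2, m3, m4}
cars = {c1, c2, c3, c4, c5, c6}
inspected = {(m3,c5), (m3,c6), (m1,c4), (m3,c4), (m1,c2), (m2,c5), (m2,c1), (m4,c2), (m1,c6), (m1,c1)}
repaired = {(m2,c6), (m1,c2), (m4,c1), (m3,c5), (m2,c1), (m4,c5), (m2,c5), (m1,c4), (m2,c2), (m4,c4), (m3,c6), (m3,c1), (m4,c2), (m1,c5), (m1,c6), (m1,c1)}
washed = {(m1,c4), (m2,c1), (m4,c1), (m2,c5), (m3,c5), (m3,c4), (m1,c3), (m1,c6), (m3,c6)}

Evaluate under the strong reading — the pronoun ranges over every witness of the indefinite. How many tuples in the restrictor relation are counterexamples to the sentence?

4

"it" takes "a car" as antecedent — a donkey pronoun bound across the clause boundary.
Strong reading: for every (m,c) with inspected(m,c), repaired(m,c) ∧ washed(m,c).
Restrictor pairs: (m1,c1) ✗  (m1,c2) ✗  (m1,c4) ✓  (m1,c6) ✓  (m2,c1) ✓  (m2,c5) ✓  (m3,c4) ✗  (m3,c5) ✓  (m3,c6) ✓  (m4,c2) ✗
Counterexamples (restrictor pairs failing the scope): 4.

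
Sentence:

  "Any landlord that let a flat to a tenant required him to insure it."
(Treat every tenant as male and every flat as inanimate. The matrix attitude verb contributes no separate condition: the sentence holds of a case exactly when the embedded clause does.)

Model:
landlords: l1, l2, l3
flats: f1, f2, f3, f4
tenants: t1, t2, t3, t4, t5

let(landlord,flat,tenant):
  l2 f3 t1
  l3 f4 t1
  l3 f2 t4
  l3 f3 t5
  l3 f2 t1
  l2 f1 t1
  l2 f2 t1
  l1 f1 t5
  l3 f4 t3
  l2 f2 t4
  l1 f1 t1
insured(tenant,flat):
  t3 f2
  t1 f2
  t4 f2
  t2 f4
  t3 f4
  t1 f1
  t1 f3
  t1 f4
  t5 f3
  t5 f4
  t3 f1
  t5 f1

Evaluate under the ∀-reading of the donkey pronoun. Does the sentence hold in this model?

"him" takes "a tenant" as antecedent and "it" takes "a flat"; both are donkey pronouns co-varying with the restrictor.
Strong reading: for every (l,f,t) with let(l,f,t), insured(t,f).
Restrictor triples: (l1,f1,t1)→insured(t1,f1) ✓  (l1,f1,t5)→insured(t5,f1) ✓  (l2,f1,t1)→insured(t1,f1) ✓  (l2,f2,t1)→insured(t1,f2) ✓  (l2,f2,t4)→insured(t4,f2) ✓  (l2,f3,t1)→insured(t1,f3) ✓  (l3,f2,t1)→insured(t1,f2) ✓  (l3,f2,t4)→insured(t4,f2) ✓  (l3,f3,t5)→insured(t5,f3) ✓  (l3,f4,t1)→insured(t1,f4) ✓  (l3,f4,t3)→insured(t3,f4) ✓
Every restrictor triple satisfies the scope.

True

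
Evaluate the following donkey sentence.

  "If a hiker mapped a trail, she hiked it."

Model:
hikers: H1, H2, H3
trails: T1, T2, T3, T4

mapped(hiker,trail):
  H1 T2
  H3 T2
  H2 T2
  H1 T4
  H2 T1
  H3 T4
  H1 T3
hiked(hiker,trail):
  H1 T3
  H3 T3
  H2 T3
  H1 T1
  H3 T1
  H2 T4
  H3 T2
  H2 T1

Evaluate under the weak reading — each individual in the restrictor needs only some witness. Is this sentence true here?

"it" takes "a trail" as antecedent — a donkey pronoun bound across the clause boundary.
Weak reading: every hiker h with some mapped-trail has at least one mapped-trail t such that hiked(h,t).
Per hiker: H1:✓  H2:✓  H3:✓
Every hiker in the restrictor has a witness.

True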